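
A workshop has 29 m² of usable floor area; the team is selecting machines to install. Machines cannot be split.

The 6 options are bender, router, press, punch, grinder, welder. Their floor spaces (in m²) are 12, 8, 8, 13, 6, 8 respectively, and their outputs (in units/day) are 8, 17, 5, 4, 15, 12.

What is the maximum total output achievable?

44

This is an integer program with binary decision variables.
Allowing fractional choices, the relaxed optimum would be about 48.7, but machines are indivisible.
router + grinder + welder: floor space 8 + 6 + 8 = 22 ≤ 29, output 17 + 15 + 12 = 44.
bender + router + grinder: floor space 12 + 8 + 6 = 26 ≤ 29, output 8 + 17 + 15 = 40.
router + press + grinder: floor space 8 + 8 + 6 = 22 ≤ 29, output 17 + 5 + 15 = 37.
Best is router, grinder, and welder with total output 44.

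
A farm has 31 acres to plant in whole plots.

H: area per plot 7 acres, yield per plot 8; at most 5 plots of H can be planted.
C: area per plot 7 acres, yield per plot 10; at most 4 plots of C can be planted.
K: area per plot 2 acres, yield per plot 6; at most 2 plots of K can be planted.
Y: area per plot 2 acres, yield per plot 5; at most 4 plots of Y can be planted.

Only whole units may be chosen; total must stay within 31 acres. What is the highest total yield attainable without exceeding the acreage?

K has the best ratio (6/2); taking only K gives at most 2×6 = 12 (stopped by the supply cap of 2).
Mixing does better — 3×C, 2×K, and 3×Y: area 31 ≤ 31, yield 3·10 + 2·6 + 3·5 = 57.

57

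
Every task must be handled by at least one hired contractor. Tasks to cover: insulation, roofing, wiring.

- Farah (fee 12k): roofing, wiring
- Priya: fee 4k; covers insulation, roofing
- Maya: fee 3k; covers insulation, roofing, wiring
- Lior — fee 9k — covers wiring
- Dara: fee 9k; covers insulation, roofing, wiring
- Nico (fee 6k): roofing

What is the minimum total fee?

3

Maya alone covers insulation, roofing, wiring — every task.
Total fee: 3.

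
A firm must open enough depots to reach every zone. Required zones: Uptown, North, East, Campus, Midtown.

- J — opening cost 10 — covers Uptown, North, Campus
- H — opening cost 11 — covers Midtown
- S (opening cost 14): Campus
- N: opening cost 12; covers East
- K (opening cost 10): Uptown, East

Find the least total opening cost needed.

31

Choose J, H, and K: together they cover Uptown, North, East, Campus, Midtown — every zone.
Total opening cost: 10 + 11 + 10 = 31.
No cover costs less than 31.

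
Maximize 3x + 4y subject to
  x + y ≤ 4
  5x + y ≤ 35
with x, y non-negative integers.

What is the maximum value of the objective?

(x,y)=(0,4): 1·0+1·4=4≤4, 5·0+1·4=4≤35, objective 16.
(x,y)=(1,3): 1·1+1·3=4≤4, 5·1+1·3=8≤35, objective 15.
(x,y)=(0,3): 1·0+1·3=3≤4, 5·0+1·3=3≤35, objective 12.
No feasible integer point exceeds 16.

16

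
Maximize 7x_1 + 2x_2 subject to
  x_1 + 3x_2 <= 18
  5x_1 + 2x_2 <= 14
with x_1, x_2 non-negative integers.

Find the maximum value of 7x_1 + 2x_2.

18

(x_1,x_2)=(2,2): 1·2+3·2=8≤18, 5·2+2·2=14≤14, objective 18.
(x_1,x_2)=(2,1): 1·2+3·1=5≤18, 5·2+2·1=12≤14, objective 16.
(x_1,x_2)=(2,0): 1·2+3·0=2≤18, 5·2+2·0=10≤14, objective 14.
No feasible integer point exceeds 18.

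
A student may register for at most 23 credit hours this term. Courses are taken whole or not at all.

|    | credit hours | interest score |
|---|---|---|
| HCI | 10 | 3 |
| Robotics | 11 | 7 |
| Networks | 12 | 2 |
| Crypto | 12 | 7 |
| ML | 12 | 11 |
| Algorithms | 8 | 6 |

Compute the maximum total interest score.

18

Allowing fractional choices, the relaxed optimum would be about 18.9, but courses are indivisible.
Robotics + ML: credit hours 11 + 12 = 23 ≤ 23, interest score 7 + 11 = 18.
HCI + ML: credit hours 10 + 12 = 22 ≤ 23, interest score 3 + 11 = 14.
ML + Algorithms: credit hours 12 + 8 = 20 ≤ 23, interest score 11 + 6 = 17.
Best is Robotics and ML with total interest score 18.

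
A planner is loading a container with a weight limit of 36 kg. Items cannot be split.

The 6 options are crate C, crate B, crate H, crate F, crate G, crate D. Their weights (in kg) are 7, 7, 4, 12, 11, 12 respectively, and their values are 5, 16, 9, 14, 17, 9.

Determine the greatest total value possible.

56

This is an integer program with binary decision variables.
crate B + crate H + crate G + crate D: weight 7 + 4 + 11 + 12 = 34 ≤ 36, value 16 + 9 + 17 + 9 = 51.
crate B + crate H + crate F + crate G: weight 7 + 4 + 12 + 11 = 34 ≤ 36, value 16 + 9 + 14 + 17 = 56.
Best is crate B, crate H, crate F, and crate G with total value 56.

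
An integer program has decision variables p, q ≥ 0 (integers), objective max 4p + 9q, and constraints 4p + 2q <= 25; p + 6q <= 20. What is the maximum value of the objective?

38

The continuous relaxation peaks at (5, 2.5) with value 42.50; rounding to a feasible lattice point costs some objective.
(p,q)=(5,2): 4·5+2·2=24≤25, 1·5+6·2=17≤20, objective 38.
(p,q)=(4,2): 4·4+2·2=20≤25, 1·4+6·2=16≤20, objective 34.
The best lattice point is (5,2), giving 38.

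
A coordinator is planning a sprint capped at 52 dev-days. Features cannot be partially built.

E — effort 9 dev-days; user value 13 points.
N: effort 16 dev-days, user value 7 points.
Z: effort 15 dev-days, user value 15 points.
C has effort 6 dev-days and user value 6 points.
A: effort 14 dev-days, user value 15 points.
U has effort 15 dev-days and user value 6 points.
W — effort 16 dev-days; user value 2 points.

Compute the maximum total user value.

49

Allowing fractional choices, the relaxed optimum would be about 52.5, but features are indivisible.
N + Z + C + A: effort 16 + 15 + 6 + 14 = 51 ≤ 52, user value 7 + 15 + 6 + 15 = 43.
E + Z + A: effort 9 + 15 + 14 = 38 ≤ 52, user value 13 + 15 + 15 = 43.
E + Z + C + A: effort 9 + 15 + 6 + 14 = 44 ≤ 52, user value 13 + 15 + 6 + 15 = 49.
Best is E, Z, C, and A with total user value 49.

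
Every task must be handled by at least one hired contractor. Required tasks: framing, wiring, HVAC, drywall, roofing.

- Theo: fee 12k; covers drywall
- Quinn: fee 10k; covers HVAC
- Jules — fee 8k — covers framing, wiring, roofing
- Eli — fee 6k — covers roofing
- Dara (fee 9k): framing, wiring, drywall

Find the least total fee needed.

The greedy cost-per-new-task heuristic would pick Jules, Dara, and Quinn for 27, but a cheaper cover exists.
Choose Quinn, Eli, and Dara: together they cover framing, wiring, HVAC, drywall, roofing — every task.
Total fee: 10 + 6 + 9 = 25.
No cover costs less than 25.

25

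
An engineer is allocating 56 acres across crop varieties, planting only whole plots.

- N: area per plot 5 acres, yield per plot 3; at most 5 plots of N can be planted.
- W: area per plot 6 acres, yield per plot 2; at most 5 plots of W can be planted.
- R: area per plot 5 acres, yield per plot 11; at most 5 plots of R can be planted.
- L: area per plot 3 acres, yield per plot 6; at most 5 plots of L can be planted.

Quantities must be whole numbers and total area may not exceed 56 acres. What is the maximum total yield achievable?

94

This is a bounded integer knapsack.
R has the best ratio (11/5); taking only R gives at most 5×11 = 55 (stopped by the supply cap of 5).
Mixing does better — 3×N, 5×R, and 5×L: area 55 ≤ 56, yield 3·3 + 5·11 + 5·6 = 94.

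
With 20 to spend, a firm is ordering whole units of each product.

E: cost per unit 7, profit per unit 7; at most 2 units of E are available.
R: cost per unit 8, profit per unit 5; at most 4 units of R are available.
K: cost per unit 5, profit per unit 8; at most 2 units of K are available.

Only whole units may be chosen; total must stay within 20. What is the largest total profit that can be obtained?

23

This is a bounded integer knapsack.
K has the best ratio (8/5); taking only K gives at most 2×8 = 16 (stopped by the supply cap of 2).
Mixing does better — 1×E and 2×K: cost 17 ≤ 20, profit 1·7 + 2·8 = 23.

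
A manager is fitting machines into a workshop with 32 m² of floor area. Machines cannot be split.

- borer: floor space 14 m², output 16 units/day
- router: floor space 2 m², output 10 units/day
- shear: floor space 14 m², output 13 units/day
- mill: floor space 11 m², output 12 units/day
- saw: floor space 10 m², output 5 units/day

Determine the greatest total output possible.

39

Treat it as a binary knapsack problem.
Allowing fractional choices, the relaxed optimum would be about 42.6, but machines are indivisible.
borer + router + shear: floor space 14 + 2 + 14 = 30 ≤ 32, output 16 + 10 + 13 = 39.
borer + router + mill: floor space 14 + 2 + 11 = 27 ≤ 32, output 16 + 10 + 12 = 38.
Best is borer, router, and shear with total output 39.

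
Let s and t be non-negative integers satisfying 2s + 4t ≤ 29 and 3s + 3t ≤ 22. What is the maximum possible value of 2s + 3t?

Relaxing integrality, the LP optimum is 21.83 at (s,t) = (0.167, 7.17), which is not an integer point.
(s,t)=(0,7): 2·0+4·7=28≤29, 3·0+3·7=21≤22, objective 21.
(s,t)=(1,6): 2·1+4·6=26≤29, 3·1+3·6=21≤22, objective 20.
Maximum is 21 at (s,t)=(0,7).

21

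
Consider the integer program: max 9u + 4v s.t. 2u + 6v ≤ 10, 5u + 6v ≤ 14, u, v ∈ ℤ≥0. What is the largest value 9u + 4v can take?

(u,v)=(2,0): 2·2+6·0=4≤10, 5·2+6·0=10≤14, objective 18.
(u,v)=(1,1): 2·1+6·1=8≤10, 5·1+6·1=11≤14, objective 13.
Maximum is 18 at (u,v)=(2,0).

18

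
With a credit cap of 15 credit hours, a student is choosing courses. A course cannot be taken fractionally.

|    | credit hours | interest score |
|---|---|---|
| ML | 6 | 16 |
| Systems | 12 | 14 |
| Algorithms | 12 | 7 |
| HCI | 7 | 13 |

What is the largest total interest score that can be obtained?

Allowing fractional choices, the relaxed optimum would be about 31.3, but courses are indivisible.
ML + HCI: credit hours 6 + 7 = 13 ≤ 15, interest score 16 + 13 = 29.
ML: credit hours 6 ≤ 15, interest score 16.
Systems: credit hours 12 ≤ 15, interest score 14.
Best is ML and HCI with total interest score 29.

29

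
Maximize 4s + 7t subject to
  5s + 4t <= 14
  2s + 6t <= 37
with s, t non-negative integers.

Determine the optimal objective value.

(s,t)=(0,3) is feasible, giving 21.
(s,t)=(1,2) is feasible, giving 18.
(s,t)=(0,2) is feasible, giving 14.
The best lattice point is (0,3), giving 21.

21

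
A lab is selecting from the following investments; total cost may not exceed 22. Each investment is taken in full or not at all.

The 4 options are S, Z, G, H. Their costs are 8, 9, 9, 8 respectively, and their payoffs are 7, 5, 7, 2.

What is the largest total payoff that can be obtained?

Allowing fractional choices, the relaxed optimum would be about 16.8, but investments are indivisible.
S + Z: cost 8 + 9 = 17 ≤ 22, payoff 7 + 5 = 12.
S + G: cost 8 + 9 = 17 ≤ 22, payoff 7 + 7 = 14.
Best is S and G with total payoff 14.

14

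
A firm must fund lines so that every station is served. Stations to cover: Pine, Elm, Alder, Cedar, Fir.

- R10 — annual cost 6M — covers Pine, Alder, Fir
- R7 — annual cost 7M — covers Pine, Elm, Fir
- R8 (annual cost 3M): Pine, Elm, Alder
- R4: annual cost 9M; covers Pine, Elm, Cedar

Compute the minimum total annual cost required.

The greedy cost-per-new-station heuristic would pick R8, R10, and R4 for 18, but a cheaper cover exists.
Choose R10 and R4: together they cover Pine, Elm, Alder, Cedar, Fir — every station.
Total annual cost: 6 + 9 = 15.
No cover costs less than 15.

15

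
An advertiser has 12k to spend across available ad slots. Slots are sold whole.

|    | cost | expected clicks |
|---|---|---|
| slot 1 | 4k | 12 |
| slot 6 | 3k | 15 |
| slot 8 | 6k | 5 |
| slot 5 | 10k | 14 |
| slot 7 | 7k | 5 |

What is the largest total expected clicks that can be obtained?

27

slot 6 + slot 8: cost 3 + 6 = 9 ≤ 12, expected clicks 15 + 5 = 20.
slot 1 + slot 6: cost 4 + 3 = 7 ≤ 12, expected clicks 12 + 15 = 27.
Best is slot 1 and slot 6 with total expected clicks 27.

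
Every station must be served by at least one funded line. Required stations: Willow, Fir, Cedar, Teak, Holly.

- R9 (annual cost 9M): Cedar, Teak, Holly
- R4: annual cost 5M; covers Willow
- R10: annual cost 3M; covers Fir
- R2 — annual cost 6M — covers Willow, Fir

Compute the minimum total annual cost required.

This is a weighted set-cover instance.
The greedy cost-per-new-station heuristic would pick R9, R10, and R4 for 17, but a cheaper cover exists.
Choose R9 and R2: together they cover Willow, Fir, Cedar, Teak, Holly — every station.
Total annual cost: 9 + 6 = 15.
No cover costs less than 15.

15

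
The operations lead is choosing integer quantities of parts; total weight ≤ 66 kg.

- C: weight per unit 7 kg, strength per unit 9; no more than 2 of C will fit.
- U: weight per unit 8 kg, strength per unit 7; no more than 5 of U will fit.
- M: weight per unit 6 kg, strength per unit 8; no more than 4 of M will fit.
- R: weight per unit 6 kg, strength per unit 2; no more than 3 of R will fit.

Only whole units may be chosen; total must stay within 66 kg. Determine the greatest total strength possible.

71

This is a bounded integer knapsack.
M has the best ratio (8/6); taking only M gives at most 4×8 = 32 (stopped by the supply cap of 4).
Mixing does better — 2×C, 3×U, and 4×M: weight 62 ≤ 66, strength 2·9 + 3·7 + 4·8 = 71.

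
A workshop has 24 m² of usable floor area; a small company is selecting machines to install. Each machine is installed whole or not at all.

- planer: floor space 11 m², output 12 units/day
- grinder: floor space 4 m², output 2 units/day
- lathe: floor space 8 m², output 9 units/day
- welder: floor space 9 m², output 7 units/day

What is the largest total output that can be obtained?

Allowing fractional choices, the relaxed optimum would be about 24.9, but machines are indivisible.
planer + grinder + lathe: floor space 11 + 4 + 8 = 23 ≤ 24, output 12 + 2 + 9 = 23.
planer + lathe: floor space 11 + 8 = 19 ≤ 24, output 12 + 9 = 21.
Best is planer, grinder, and lathe with total output 23.

23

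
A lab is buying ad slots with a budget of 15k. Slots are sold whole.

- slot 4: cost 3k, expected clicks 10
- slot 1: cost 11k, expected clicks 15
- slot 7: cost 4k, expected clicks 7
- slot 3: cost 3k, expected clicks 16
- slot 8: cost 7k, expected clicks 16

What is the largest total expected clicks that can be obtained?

42

This is an integer program with binary decision variables.
slot 7 + slot 3 + slot 8: cost 4 + 3 + 7 = 14 ≤ 15, expected clicks 7 + 16 + 16 = 39.
slot 4 + slot 7 + slot 3: cost 3 + 4 + 3 = 10 ≤ 15, expected clicks 10 + 7 + 16 = 33.
slot 4 + slot 3 + slot 8: cost 3 + 3 + 7 = 13 ≤ 15, expected clicks 10 + 16 + 16 = 42.
Best is slot 4, slot 3, and slot 8 with total expected clicks 42.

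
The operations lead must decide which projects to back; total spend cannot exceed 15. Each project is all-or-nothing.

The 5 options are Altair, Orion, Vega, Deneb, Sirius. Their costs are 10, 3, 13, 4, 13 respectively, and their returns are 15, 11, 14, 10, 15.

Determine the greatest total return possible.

Take Altair and Orion: cost 10 + 3 = 13 ≤ 15, return 15 + 11 = 26.
No other feasible combination does better.

26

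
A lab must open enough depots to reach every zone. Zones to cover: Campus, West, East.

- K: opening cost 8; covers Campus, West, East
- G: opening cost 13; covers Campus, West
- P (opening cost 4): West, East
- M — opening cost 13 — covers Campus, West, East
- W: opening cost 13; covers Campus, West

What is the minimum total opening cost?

K alone covers Campus, West, East — every zone.
Total opening cost: 8.

8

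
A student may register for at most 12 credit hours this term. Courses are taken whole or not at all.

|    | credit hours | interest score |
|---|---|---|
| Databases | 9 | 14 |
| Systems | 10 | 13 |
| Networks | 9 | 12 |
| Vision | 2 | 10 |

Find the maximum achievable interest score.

This is an integer program with binary decision variables.
Allowing fractional choices, the relaxed optimum would be about 25.3, but courses are indivisible.
Systems + Vision: credit hours 10 + 2 = 12 ≤ 12, interest score 13 + 10 = 23.
Databases + Vision: credit hours 9 + 2 = 11 ≤ 12, interest score 14 + 10 = 24.
Networks + Vision: credit hours 9 + 2 = 11 ≤ 12, interest score 12 + 10 = 22.
Best is Databases and Vision with total interest score 24.

24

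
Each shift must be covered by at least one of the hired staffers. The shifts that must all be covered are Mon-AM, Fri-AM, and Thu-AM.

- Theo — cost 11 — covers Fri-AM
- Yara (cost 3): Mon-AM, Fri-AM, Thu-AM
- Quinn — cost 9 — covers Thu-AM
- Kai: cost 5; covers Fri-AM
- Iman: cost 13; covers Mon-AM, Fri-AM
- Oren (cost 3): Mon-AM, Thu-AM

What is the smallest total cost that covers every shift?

Yara alone covers Mon-AM, Fri-AM, Thu-AM — every shift.
Total cost: 3.
No cover costs less than 3.

3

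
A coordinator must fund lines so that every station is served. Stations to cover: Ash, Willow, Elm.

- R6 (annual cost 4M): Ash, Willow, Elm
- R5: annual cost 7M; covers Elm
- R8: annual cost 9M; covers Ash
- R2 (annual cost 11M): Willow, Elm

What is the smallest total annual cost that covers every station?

4

R6 alone covers Ash, Willow, Elm — every station.
Total annual cost: 4.
No cover costs less than 4.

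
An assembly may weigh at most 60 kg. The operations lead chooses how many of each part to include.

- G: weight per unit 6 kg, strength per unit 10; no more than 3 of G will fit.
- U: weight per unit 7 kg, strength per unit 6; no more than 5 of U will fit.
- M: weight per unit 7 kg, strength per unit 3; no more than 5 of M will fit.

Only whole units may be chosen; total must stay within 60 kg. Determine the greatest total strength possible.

63

This is a bounded integer knapsack.
G has the best ratio (10/6); taking only G gives at most 3×10 = 30 (stopped by the supply cap of 3).
Mixing does better — 3×G, 5×U, and 1×M: weight 60 ≤ 60, strength 3·10 + 5·6 + 1·3 = 63.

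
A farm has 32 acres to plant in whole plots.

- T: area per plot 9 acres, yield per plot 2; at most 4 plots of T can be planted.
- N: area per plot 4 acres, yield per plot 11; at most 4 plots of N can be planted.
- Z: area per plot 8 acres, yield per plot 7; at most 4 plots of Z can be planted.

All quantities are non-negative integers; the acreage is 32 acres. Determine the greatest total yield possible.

58

This is a bounded integer knapsack.
N has the best ratio (11/4); taking only N gives at most 4×11 = 44 (stopped by the supply cap of 4).
Mixing does better — 4×N and 2×Z: area 32 ≤ 32, yield 4·11 + 2·7 = 58.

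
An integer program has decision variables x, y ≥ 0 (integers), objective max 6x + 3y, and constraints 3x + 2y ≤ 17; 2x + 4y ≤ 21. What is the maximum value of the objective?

The continuous relaxation peaks at (5.67, 0) with value 34.00; rounding to a feasible lattice point costs some objective.
(x,y)=(5,1): 3·5+2·1=17≤17, 2·5+4·1=14≤21, objective 33.
(x,y)=(4,2): 3·4+2·2=16≤17, 2·4+4·2=16≤21, objective 30.
(x,y)=(5,0): 3·5+2·0=15≤17, 2·5+4·0=10≤21, objective 30.
No feasible integer point exceeds 33.

33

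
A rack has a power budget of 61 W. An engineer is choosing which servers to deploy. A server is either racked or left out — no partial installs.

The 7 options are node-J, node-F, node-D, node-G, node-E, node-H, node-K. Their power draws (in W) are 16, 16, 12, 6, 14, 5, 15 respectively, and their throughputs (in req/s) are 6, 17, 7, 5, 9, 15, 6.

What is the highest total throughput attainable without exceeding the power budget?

53

node-F + node-G + node-E + node-H + node-K: power draw 16 + 6 + 14 + 5 + 15 = 56 ≤ 61, throughput 17 + 5 + 9 + 15 + 6 = 52.
node-F + node-D + node-G + node-E + node-H: power draw 16 + 12 + 6 + 14 + 5 = 53 ≤ 61, throughput 17 + 7 + 5 + 9 + 15 = 53.
Best is node-F, node-D, node-G, node-E, and node-H with total throughput 53.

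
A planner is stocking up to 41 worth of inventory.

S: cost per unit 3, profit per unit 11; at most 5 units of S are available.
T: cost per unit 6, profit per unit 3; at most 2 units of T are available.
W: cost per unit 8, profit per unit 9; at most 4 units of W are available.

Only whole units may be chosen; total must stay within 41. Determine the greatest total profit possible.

Take 5×S and 3×W: cost 39 ≤ 41, profit 5·11 + 3·9 = 82.
S has the best ratio (11/3) and is taken to its limit of 5; remaining capacity is filled optimally with the others.

82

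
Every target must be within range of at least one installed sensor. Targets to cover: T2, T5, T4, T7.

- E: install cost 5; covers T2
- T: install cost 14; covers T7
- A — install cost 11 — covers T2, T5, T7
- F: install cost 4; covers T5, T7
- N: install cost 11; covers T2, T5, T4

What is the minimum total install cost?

15

The greedy cost-per-new-target heuristic would pick F, E, and N for 20, but a cheaper cover exists.
Choose F and N: together they cover T2, T5, T4, T7 — every target.
Total install cost: 4 + 11 = 15.
No cover costs less than 15.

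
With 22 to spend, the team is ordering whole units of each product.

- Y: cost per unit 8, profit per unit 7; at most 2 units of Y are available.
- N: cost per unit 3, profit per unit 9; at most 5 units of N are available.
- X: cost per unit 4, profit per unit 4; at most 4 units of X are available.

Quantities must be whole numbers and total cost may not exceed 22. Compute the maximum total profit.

49

N has the best ratio (9/3); taking only N gives at most 5×9 = 45 (stopped by the supply cap of 5).
Mixing does better — 5×N and 1×X: cost 19 ≤ 22, profit 5·9 + 1·4 = 49.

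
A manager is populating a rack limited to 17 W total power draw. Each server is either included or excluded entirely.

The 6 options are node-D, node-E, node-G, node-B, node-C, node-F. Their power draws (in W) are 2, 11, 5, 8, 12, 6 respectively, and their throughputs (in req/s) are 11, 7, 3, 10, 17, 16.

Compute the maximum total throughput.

Allowing fractional choices, the relaxed optimum would be about 39.8, but servers are indivisible.
node-D + node-C: power draw 2 + 12 = 14 ≤ 17, throughput 11 + 17 = 28.
node-D + node-B + node-F: power draw 2 + 8 + 6 = 16 ≤ 17, throughput 11 + 10 + 16 = 37.
node-D + node-G + node-F: power draw 2 + 5 + 6 = 13 ≤ 17, throughput 11 + 3 + 16 = 30.
Best is node-D, node-B, and node-F with total throughput 37.

37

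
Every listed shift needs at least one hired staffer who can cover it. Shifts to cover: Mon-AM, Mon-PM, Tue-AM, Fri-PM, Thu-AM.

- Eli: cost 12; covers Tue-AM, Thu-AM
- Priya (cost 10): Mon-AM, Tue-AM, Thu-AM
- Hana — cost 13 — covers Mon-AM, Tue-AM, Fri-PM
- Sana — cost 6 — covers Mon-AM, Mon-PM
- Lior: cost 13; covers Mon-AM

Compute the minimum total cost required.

Choose Priya, Hana, and Sana: together they cover Mon-AM, Mon-PM, Tue-AM, Fri-PM, Thu-AM — every shift.
Total cost: 10 + 13 + 6 = 29.
No cover costs less than 29.

29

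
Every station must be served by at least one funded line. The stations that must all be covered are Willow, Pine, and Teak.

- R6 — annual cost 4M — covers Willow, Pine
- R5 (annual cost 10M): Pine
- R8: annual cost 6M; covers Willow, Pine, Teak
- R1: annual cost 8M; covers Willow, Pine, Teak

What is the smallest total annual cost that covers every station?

6

The greedy cost-per-new-station heuristic would pick R6 and R8 for 10, but a cheaper cover exists.
R8 alone covers Willow, Pine, Teak — every station.
Total annual cost: 6.
No cover costs less than 6.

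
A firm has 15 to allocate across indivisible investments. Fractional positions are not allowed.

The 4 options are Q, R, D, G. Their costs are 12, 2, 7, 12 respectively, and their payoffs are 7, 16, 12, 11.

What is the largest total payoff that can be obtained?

28

Allowing fractional choices, the relaxed optimum would be about 33.5, but investments are indivisible.
R + G: cost 2 + 12 = 14 ≤ 15, payoff 16 + 11 = 27.
R + D: cost 2 + 7 = 9 ≤ 15, payoff 16 + 12 = 28.
Best is R and D with total payoff 28.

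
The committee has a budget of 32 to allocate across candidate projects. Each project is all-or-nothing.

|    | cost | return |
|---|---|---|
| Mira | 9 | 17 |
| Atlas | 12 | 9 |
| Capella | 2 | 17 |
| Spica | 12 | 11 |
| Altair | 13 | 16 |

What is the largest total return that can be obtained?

50

Allowing fractional choices, the relaxed optimum would be about 57.3, but projects are indivisible.
Capella + Spica + Altair: cost 2 + 12 + 13 = 27 ≤ 32, return 17 + 11 + 16 = 44.
Mira + Capella + Spica: cost 9 + 2 + 12 = 23 ≤ 32, return 17 + 17 + 11 = 45.
Mira + Capella + Altair: cost 9 + 2 + 13 = 24 ≤ 32, return 17 + 17 + 16 = 50.
Best is Mira, Capella, and Altair with total return 50.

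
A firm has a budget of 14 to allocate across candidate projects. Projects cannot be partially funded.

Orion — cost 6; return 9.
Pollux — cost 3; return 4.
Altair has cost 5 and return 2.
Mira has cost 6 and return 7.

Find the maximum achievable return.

Allowing fractional choices, the relaxed optimum would be about 18.8, but projects are indivisible.
Orion + Mira: cost 6 + 6 = 12 ≤ 14, return 9 + 7 = 16.
Orion + Pollux + Altair: cost 6 + 3 + 5 = 14 ≤ 14, return 9 + 4 + 2 = 15.
Best is Orion and Mira with total return 16.

16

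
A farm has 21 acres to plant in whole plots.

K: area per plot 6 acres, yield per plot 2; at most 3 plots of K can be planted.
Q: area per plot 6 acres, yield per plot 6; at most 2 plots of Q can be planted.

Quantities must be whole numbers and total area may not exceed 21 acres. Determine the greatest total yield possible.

This is a bounded integer knapsack.
Take 1×K and 2×Q: area 18 ≤ 21, yield 1·2 + 2·6 = 14.
Q has the best ratio (6/6) and is taken to its limit of 2; remaining capacity is filled optimally with the others.

14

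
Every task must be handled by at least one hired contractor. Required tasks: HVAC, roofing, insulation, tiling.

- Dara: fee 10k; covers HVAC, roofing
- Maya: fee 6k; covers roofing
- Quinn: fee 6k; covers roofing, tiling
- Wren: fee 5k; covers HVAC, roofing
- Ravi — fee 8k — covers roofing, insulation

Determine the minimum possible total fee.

19

Choose Quinn, Wren, and Ravi: together they cover HVAC, roofing, insulation, tiling — every task.
Total fee: 6 + 5 + 8 = 19.
No cover costs less than 19.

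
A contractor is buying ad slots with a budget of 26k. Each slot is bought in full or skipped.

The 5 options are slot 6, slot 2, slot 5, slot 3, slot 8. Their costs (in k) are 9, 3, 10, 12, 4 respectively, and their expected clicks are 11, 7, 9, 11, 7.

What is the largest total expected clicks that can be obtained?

34

slot 6 + slot 2 + slot 3: cost 9 + 3 + 12 = 24 ≤ 26, expected clicks 11 + 7 + 11 = 29.
slot 6 + slot 3 + slot 8: cost 9 + 12 + 4 = 25 ≤ 26, expected clicks 11 + 11 + 7 = 29.
slot 6 + slot 2 + slot 5 + slot 8: cost 9 + 3 + 10 + 4 = 26 ≤ 26, expected clicks 11 + 7 + 9 + 7 = 34.
Best is slot 6, slot 2, slot 5, and slot 8 with total expected clicks 34.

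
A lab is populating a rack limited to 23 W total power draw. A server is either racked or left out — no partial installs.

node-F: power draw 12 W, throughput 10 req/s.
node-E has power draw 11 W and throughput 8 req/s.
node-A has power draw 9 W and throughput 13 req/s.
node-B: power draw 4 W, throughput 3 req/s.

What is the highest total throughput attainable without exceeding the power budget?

This is an integer program with binary decision variables.
node-F + node-E: power draw 12 + 11 = 23 ≤ 23, throughput 10 + 8 = 18.
node-E + node-A: power draw 11 + 9 = 20 ≤ 23, throughput 8 + 13 = 21.
node-F + node-A: power draw 12 + 9 = 21 ≤ 23, throughput 10 + 13 = 23.
Best is node-F and node-A with total throughput 23.

23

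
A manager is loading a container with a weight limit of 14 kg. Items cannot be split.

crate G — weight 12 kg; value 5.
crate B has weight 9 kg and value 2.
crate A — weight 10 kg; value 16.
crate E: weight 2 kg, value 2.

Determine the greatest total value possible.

18

Allowing fractional choices, the relaxed optimum would be about 18.8, but items are indivisible.
crate A + crate E: weight 10 + 2 = 12 ≤ 14, value 16 + 2 = 18.
crate A: weight 10 ≤ 14, value 16.
Best is crate A and crate E with total value 18.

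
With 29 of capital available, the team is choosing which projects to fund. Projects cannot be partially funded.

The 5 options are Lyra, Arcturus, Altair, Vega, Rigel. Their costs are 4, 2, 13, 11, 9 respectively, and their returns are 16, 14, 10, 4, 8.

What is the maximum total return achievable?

Lyra + Arcturus + Altair: cost 4 + 2 + 13 = 19 ≤ 29, return 16 + 14 + 10 = 40.
Lyra + Arcturus + Altair + Rigel: cost 4 + 2 + 13 + 9 = 28 ≤ 29, return 16 + 14 + 10 + 8 = 48.
Lyra + Arcturus + Vega + Rigel: cost 4 + 2 + 11 + 9 = 26 ≤ 29, return 16 + 14 + 4 + 8 = 42.
Best is Lyra, Arcturus, Altair, and Rigel with total return 48.

48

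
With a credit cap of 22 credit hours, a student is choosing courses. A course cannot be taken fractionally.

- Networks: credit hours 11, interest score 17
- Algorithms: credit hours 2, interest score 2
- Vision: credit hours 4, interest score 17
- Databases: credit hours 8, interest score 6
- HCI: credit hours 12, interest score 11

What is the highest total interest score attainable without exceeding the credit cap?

36

Treat it as a binary knapsack problem.
Take Networks, Algorithms, and Vision: credit hours 11 + 2 + 4 = 17 ≤ 22, interest score 17 + 2 + 17 = 36.
No other feasible combination does better.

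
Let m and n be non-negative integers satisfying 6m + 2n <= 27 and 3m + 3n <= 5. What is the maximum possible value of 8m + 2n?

Relaxing integrality, the LP optimum is 13.33 at (m,n) = (1.67, 0), which is not an integer point.
(m,n)=(1,0) is feasible, giving 8.
(m,n)=(0,1) is feasible, giving 2.
The best lattice point is (1,0), giving 8.

8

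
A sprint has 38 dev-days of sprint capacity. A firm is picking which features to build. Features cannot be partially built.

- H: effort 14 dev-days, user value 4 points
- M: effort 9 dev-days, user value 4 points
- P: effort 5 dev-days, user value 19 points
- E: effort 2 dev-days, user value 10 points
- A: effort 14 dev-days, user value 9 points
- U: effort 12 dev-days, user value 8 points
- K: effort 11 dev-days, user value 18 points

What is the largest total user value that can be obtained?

Allowing fractional choices, the relaxed optimum would be about 60.1, but features are indivisible.
M + P + E + K: effort 9 + 5 + 2 + 11 = 27 ≤ 38, user value 4 + 19 + 10 + 18 = 51.
P + E + U + K: effort 5 + 2 + 12 + 11 = 30 ≤ 38, user value 19 + 10 + 8 + 18 = 55.
P + E + A + K: effort 5 + 2 + 14 + 11 = 32 ≤ 38, user value 19 + 10 + 9 + 18 = 56.
Best is P, E, A, and K with total user value 56.

56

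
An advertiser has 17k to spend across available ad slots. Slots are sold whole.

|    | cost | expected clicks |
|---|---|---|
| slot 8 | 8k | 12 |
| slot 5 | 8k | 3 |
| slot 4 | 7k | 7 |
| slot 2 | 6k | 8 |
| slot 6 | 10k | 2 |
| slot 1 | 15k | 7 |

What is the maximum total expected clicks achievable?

Treat it as a binary knapsack problem.
Take slot 8 and slot 2: cost 8 + 6 = 14 ≤ 17, expected clicks 12 + 8 = 20.
No other feasible combination does better.

20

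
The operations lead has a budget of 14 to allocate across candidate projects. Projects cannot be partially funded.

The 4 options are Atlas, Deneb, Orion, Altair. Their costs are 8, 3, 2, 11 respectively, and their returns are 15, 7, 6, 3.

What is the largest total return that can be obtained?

28

Take Atlas, Deneb, and Orion: cost 8 + 3 + 2 = 13 ≤ 14, return 15 + 7 + 6 = 28.
No other feasible combination does better.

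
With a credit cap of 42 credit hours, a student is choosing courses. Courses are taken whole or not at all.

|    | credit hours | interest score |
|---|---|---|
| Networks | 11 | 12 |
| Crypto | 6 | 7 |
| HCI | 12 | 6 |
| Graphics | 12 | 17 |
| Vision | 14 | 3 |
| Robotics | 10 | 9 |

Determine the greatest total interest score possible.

45

Allowing fractional choices, the relaxed optimum would be about 46.5, but courses are indivisible.
Networks + Crypto + Graphics + Robotics: credit hours 11 + 6 + 12 + 10 = 39 ≤ 42, interest score 12 + 7 + 17 + 9 = 45.
Networks + Crypto + HCI + Graphics: credit hours 11 + 6 + 12 + 12 = 41 ≤ 42, interest score 12 + 7 + 6 + 17 = 42.
Best is Networks, Crypto, Graphics, and Robotics with total interest score 45.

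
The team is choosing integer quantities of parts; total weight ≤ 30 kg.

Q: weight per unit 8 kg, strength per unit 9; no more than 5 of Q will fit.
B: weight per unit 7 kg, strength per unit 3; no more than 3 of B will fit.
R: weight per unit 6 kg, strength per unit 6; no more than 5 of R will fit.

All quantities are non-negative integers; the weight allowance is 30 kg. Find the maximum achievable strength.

Q has the best ratio (9/8); taking only Q gives at most 3×9 = 27 (stopped by the weight limit).
Mixing does better — 3×Q and 1×R: weight 30 ≤ 30, strength 3·9 + 1·6 = 33.

33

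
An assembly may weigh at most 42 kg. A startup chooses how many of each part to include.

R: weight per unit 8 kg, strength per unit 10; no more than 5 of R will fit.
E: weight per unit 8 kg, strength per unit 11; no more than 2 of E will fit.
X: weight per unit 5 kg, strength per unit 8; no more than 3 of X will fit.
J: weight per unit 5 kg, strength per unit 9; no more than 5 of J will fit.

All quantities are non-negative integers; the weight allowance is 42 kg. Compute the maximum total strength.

J has the best ratio (9/5); taking only J gives at most 5×9 = 45 (stopped by the supply cap of 5).
Mixing does better — 3×X and 5×J: weight 40 ≤ 42, strength 3·8 + 5·9 = 69.

69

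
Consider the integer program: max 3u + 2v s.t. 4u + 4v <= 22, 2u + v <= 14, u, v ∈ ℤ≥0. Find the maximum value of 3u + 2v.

15

Relaxing integrality, the LP optimum is 16.50 at (u,v) = (5.5, 0), which is not an integer point.
(u,v)=(5,0): 4·5+4·0=20≤22, 2·5+1·0=10≤14, objective 15.
(u,v)=(4,1): 4·4+4·1=20≤22, 2·4+1·1=9≤14, objective 14.
(u,v)=(4,0): 4·4+4·0=16≤22, 2·4+1·0=8≤14, objective 12.
The best lattice point is (5,0), giving 15.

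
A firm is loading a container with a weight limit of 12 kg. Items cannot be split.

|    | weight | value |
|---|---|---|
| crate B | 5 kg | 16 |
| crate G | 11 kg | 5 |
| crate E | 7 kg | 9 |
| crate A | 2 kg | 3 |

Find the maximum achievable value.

25

Allowing fractional choices, the relaxed optimum would be about 25.4, but items are indivisible.
crate B + crate A: weight 5 + 2 = 7 ≤ 12, value 16 + 3 = 19.
crate B: weight 5 ≤ 12, value 16.
crate B + crate E: weight 5 + 7 = 12 ≤ 12, value 16 + 9 = 25.
Best is crate B and crate E with total value 25.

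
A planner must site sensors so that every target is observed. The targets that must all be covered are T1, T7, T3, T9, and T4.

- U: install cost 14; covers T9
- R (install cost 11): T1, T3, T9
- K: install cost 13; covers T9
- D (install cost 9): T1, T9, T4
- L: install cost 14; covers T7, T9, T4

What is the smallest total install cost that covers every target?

The greedy cost-per-new-target heuristic would pick D, R, and L for 34, but a cheaper cover exists.
Choose R and L: together they cover T1, T7, T3, T9, T4 — every target.
Total install cost: 11 + 14 = 25.
No cover costs less than 25.

25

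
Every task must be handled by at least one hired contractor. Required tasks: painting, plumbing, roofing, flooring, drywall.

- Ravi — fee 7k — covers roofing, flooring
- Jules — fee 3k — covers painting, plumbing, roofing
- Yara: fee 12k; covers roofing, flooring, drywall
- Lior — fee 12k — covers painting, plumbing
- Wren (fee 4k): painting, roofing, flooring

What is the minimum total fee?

15

The greedy cost-per-new-task heuristic would pick Jules, Wren, and Yara for 19, but a cheaper cover exists.
Choose Jules and Yara: together they cover painting, plumbing, roofing, flooring, drywall — every task.
Total fee: 3 + 12 = 15.
No cover costs less than 15.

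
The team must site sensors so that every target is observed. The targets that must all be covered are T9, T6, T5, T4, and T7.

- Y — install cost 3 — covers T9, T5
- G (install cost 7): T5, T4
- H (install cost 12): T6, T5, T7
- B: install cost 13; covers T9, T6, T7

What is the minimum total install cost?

20

The greedy cost-per-new-target heuristic would pick Y, H, and G for 22, but a cheaper cover exists.
Choose G and B: together they cover T9, T6, T5, T4, T7 — every target.
Total install cost: 7 + 13 = 20.
No cover costs less than 20.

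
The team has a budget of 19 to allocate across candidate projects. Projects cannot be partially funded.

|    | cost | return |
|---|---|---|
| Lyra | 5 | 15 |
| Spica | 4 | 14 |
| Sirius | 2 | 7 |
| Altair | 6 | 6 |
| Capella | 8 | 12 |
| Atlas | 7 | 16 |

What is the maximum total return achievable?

52

Treat it as a binary knapsack problem.
Allowing fractional choices, the relaxed optimum would be about 53.5, but projects are indivisible.
Lyra + Spica + Sirius + Atlas: cost 5 + 4 + 2 + 7 = 18 ≤ 19, return 15 + 14 + 7 + 16 = 52.
Lyra + Spica + Sirius + Capella: cost 5 + 4 + 2 + 8 = 19 ≤ 19, return 15 + 14 + 7 + 12 = 48.
Lyra + Spica + Atlas: cost 5 + 4 + 7 = 16 ≤ 19, return 15 + 14 + 16 = 45.
Best is Lyra, Spica, Sirius, and Atlas with total return 52.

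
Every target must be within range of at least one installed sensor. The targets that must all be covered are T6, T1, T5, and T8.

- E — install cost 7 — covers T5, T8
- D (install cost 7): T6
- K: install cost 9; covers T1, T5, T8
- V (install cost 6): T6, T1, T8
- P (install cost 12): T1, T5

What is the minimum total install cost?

Choose E and V: together they cover T6, T1, T5, T8 — every target.
Total install cost: 7 + 6 = 13.
No cover costs less than 13.

13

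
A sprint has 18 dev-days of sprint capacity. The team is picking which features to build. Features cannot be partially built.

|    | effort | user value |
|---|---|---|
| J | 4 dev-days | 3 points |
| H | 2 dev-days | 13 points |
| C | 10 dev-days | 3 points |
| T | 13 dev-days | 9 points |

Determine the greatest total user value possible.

This is a 0-1 knapsack instance.
Allowing fractional choices, the relaxed optimum would be about 24.3, but features are indivisible.
J + H: effort 4 + 2 = 6 ≤ 18, user value 3 + 13 = 16.
H + T: effort 2 + 13 = 15 ≤ 18, user value 13 + 9 = 22.
J + H + C: effort 4 + 2 + 10 = 16 ≤ 18, user value 3 + 13 + 3 = 19.
Best is H and T with total user value 22.

22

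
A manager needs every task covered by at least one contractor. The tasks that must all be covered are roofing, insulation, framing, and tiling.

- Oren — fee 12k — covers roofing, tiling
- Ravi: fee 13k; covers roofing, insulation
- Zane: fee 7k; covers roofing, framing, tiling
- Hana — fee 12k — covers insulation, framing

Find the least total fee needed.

Choose Zane and Hana: together they cover roofing, insulation, framing, tiling — every task.
Total fee: 7 + 12 = 19.
No cover costs less than 19.

19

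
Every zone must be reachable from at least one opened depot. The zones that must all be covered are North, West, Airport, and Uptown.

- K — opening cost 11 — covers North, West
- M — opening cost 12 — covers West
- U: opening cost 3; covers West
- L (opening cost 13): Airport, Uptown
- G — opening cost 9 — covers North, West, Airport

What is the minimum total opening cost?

This is an integer covering problem.
Choose L and G: together they cover North, West, Airport, Uptown — every zone.
Total opening cost: 13 + 9 = 22.

22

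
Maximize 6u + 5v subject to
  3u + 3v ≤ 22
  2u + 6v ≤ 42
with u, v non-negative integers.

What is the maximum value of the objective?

42

(u,v)=(7,0): 3·7+3·0=21≤22, 2·7+6·0=14≤42, objective 42.
(u,v)=(6,1): 3·6+3·1=21≤22, 2·6+6·1=18≤42, objective 41.
(u,v)=(6,0): 3·6+3·0=18≤22, 2·6+6·0=12≤42, objective 36.
No feasible integer point exceeds 42.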